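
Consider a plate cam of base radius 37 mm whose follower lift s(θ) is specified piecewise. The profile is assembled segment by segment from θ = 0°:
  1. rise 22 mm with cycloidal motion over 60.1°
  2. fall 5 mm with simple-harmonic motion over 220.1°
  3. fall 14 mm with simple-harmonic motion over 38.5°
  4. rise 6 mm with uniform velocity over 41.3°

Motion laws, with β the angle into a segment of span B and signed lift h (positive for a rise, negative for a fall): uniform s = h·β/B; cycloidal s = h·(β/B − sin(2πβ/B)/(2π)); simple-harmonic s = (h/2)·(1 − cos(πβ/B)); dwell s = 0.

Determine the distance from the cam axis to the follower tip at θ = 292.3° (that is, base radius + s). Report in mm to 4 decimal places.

seg 1 [0°–60.1°] cycloidal, h=22: full span → s += 22 → s = 22.0000
seg 2 [60.1°–280.2°] simple-harmonic, h=-5: full span → s += -5 → s = 17.0000
seg 3 [280.2°–318.7°] simple-harmonic, h=-14: θ=292.3° here. β=12.1, B=38.5. -14/2·(1 − cos(π·0.3143)) = -3.1437 → s = 13.8563
radial distance = base radius + s = 37 + 13.8563 = 50.8563

50.8563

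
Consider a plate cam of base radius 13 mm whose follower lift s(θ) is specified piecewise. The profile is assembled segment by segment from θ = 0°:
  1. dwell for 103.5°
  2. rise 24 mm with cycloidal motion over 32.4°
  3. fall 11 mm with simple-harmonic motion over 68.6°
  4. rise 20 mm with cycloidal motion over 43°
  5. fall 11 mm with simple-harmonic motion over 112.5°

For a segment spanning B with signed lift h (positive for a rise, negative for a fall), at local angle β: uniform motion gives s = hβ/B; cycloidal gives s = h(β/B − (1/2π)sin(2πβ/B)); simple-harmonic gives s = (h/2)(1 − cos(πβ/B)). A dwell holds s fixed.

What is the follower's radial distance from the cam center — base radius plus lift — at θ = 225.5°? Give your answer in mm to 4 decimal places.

seg 1 [0°–103.5°] dwell: s stays 0.0000
seg 2 [103.5°–135.9°] cycloidal, h=24: full span → s += 24 → s = 24.0000
seg 3 [135.9°–204.5°] simple-harmonic, h=-11: full span → s += -11 → s = 13.0000
seg 4 [204.5°–247.5°] cycloidal, h=20: θ=225.5° here. β=21, B=43. 20·(0.4884 − sin(2π·0.4884)/(2π)) = 9.5351 → s = 22.5351
radial distance = base radius + s = 13 + 22.5351 = 35.5351

35.5351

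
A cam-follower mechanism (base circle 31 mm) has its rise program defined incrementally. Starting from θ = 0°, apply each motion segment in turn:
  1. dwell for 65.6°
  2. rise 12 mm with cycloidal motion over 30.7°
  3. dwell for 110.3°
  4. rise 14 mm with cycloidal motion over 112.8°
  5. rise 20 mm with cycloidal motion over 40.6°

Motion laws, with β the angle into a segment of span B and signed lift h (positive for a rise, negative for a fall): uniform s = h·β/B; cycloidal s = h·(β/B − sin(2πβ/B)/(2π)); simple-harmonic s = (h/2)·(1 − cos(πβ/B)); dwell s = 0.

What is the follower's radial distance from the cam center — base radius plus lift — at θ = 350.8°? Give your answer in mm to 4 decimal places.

seg 1 [0°–65.6°] dwell: s stays 0.0000
seg 2 [65.6°–96.3°] cycloidal, h=12: full span → s += 12 → s = 12.0000
seg 3 [96.3°–206.6°] dwell: s stays 12.0000
seg 4 [206.6°–319.4°] cycloidal, h=14: full span → s += 14 → s = 26.0000
seg 5 [319.4°–360°] cycloidal, h=20: θ=350.8° here. β=31.4, B=40.6. 20·(0.7734 − sin(2π·0.7734)/(2π)) = 18.6167 → s = 44.6167
radial distance = base radius + s = 31 + 44.6167 = 75.6167

75.6167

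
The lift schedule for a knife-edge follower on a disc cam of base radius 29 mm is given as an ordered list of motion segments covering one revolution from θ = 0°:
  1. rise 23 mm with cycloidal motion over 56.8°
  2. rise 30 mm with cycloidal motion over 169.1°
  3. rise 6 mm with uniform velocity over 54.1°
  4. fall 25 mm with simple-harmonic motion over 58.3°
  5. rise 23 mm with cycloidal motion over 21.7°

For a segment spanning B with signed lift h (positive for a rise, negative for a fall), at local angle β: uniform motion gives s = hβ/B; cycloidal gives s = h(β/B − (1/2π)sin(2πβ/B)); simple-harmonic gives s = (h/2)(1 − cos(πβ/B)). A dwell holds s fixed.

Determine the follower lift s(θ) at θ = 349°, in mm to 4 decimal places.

seg 1 [0°–56.8°] cycloidal, h=23: full span → s += 23 → s = 23.0000
seg 2 [56.8°–225.9°] cycloidal, h=30: full span → s += 30 → s = 53.0000
seg 3 [225.9°–280°] uniform, h=6: full span → s += 6 → s = 59.0000
seg 4 [280°–338.3°] simple-harmonic, h=-25: full span → s += -25 → s = 34.0000
seg 5 [338.3°–360°] cycloidal, h=23: θ=349° here. β=10.7, B=21.7. 23·(0.4931 − sin(2π·0.4931)/(2π)) = 11.1821 → s = 45.1821

45.1821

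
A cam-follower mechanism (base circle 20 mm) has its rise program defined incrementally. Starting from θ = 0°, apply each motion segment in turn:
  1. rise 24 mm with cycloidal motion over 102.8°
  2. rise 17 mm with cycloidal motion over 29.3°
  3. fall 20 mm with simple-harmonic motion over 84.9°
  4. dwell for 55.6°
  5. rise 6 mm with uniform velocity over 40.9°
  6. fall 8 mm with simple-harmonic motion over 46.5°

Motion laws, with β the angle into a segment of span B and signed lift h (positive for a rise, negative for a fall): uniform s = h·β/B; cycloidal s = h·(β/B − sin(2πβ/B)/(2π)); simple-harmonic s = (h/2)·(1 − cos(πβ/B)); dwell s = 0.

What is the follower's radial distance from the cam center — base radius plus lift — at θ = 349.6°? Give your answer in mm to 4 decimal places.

seg 1 [0°–102.8°] cycloidal, h=24: full span → s += 24 → s = 24.0000
seg 2 [102.8°–132.1°] cycloidal, h=17: full span → s += 17 → s = 41.0000
seg 3 [132.1°–217°] simple-harmonic, h=-20: full span → s += -20 → s = 21.0000
seg 4 [217°–272.6°] dwell: s stays 21.0000
seg 5 [272.6°–313.5°] uniform, h=6: full span → s += 6 → s = 27.0000
seg 6 [313.5°–360°] simple-harmonic, h=-8: θ=349.6° here. β=36.1, B=46.5. -8/2·(1 − cos(π·0.7763)) = -7.0526 → s = 19.9474
radial distance = base radius + s = 20 + 19.9474 = 39.9474

39.9474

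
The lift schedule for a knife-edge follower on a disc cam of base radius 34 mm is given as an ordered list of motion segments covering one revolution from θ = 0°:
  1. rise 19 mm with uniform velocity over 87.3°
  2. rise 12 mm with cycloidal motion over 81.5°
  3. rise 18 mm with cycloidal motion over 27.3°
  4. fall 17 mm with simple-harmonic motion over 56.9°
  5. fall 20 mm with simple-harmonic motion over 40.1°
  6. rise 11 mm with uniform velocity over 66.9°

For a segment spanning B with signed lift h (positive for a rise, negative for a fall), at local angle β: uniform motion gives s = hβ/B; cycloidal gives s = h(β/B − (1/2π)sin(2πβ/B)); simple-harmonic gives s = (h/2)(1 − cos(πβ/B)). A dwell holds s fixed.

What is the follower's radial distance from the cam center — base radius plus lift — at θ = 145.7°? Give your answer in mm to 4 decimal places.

seg 1 [0°–87.3°] uniform, h=19: full span → s += 19 → s = 19.0000
seg 2 [87.3°–168.8°] cycloidal, h=12: θ=145.7° here. β=58.4, B=81.5. 12·(0.7166 − sin(2π·0.7166)/(2π)) = 10.4666 → s = 29.4666
radial distance = base radius + s = 34 + 29.4666 = 63.4666

63.4666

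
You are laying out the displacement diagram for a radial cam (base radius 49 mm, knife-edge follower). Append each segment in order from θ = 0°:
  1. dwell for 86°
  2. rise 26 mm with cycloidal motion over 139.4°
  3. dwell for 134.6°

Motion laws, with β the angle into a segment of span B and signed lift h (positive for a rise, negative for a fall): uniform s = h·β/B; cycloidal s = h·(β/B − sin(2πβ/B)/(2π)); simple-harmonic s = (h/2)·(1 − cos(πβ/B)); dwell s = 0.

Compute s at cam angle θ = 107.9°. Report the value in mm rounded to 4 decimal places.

seg 1 [0°–86°] dwell: s stays 0.0000
seg 2 [86°–225.4°] cycloidal, h=26: θ=107.9° here. β=21.9, B=139.4. 26·(0.1571 − sin(2π·0.1571)/(2π)) = 0.6317 → s = 0.6317

0.6317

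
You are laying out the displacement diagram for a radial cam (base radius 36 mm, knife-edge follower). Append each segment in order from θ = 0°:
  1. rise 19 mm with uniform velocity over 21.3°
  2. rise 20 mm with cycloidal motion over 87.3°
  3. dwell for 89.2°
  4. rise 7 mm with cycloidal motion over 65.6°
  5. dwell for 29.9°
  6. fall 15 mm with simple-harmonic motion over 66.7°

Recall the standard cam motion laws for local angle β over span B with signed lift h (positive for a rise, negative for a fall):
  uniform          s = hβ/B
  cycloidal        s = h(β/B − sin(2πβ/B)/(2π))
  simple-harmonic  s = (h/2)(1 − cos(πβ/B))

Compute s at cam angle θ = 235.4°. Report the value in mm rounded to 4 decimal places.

seg 1 [0°–21.3°] uniform, h=19: full span → s += 19 → s = 19.0000
seg 2 [21.3°–108.6°] cycloidal, h=20: full span → s += 20 → s = 39.0000
seg 3 [108.6°–197.8°] dwell: s stays 39.0000
seg 4 [197.8°–263.4°] cycloidal, h=7: θ=235.4° here. β=37.6, B=65.6. 7·(0.5732 − sin(2π·0.5732)/(2π)) = 4.5065 → s = 43.5065

43.5065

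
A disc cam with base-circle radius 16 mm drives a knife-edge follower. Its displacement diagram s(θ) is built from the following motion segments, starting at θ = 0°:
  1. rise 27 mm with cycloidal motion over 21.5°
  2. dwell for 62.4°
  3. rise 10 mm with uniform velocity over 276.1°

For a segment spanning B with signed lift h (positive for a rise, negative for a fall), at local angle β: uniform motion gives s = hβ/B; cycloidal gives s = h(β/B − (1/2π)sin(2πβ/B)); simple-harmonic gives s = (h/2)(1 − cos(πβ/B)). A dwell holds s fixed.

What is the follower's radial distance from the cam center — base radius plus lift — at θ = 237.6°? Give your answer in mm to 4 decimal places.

seg 1 [0°–21.5°] cycloidal, h=27: full span → s += 27 → s = 27.0000
seg 2 [21.5°–83.9°] dwell: s stays 27.0000
seg 3 [83.9°–360°] uniform, h=10: θ=237.6° here. β=153.7, B=276.1. 10·153.7/276.1 = 5.5668 → s = 32.5668
radial distance = base radius + s = 16 + 32.5668 = 48.5668

48.5668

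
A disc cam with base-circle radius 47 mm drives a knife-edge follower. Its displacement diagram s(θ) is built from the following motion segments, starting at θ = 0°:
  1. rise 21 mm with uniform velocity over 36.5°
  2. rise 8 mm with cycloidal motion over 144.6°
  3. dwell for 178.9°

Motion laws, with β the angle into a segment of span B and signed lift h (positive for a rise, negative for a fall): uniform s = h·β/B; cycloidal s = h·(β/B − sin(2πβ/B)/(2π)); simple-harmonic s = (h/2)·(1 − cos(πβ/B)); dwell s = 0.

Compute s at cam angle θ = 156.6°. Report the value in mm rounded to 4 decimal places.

seg 1 [0°–36.5°] uniform, h=21: full span → s += 21 → s = 21.0000
seg 2 [36.5°–181.1°] cycloidal, h=8: θ=156.6° here. β=120.1, B=144.6. 8·(0.8306 − sin(2π·0.8306)/(2π)) = 7.7581 → s = 28.7581

28.7581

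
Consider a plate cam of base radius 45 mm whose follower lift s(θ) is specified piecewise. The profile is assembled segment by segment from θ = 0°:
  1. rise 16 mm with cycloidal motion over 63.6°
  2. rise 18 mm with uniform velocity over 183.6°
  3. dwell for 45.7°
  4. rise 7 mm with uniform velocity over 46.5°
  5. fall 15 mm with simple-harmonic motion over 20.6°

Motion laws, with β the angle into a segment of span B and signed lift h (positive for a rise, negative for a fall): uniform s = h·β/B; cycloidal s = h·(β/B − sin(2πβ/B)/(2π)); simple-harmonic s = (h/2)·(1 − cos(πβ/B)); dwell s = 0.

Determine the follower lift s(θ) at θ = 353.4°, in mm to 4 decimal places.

seg 1 [0°–63.6°] cycloidal, h=16: full span → s += 16 → s = 16.0000
seg 2 [63.6°–247.2°] uniform, h=18: full span → s += 18 → s = 34.0000
seg 3 [247.2°–292.9°] dwell: s stays 34.0000
seg 4 [292.9°–339.4°] uniform, h=7: full span → s += 7 → s = 41.0000
seg 5 [339.4°–360°] simple-harmonic, h=-15: θ=353.4° here. β=14, B=20.6. -15/2·(1 − cos(π·0.6796)) = -11.5110 → s = 29.4890

29.4890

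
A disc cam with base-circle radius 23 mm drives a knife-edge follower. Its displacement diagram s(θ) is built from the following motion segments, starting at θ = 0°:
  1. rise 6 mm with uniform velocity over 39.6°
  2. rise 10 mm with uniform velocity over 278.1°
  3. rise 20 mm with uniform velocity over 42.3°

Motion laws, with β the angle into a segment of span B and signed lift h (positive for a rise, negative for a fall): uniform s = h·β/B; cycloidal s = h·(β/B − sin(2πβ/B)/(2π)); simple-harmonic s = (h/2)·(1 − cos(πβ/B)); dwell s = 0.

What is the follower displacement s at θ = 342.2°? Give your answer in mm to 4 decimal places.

seg 1 [0°–39.6°] uniform, h=6: full span → s += 6 → s = 6.0000
seg 2 [39.6°–317.7°] uniform, h=10: full span → s += 10 → s = 16.0000
seg 3 [317.7°–360°] uniform, h=20: θ=342.2° here. β=24.5, B=42.3. 20·24.5/42.3 = 11.5839 → s = 27.5839

27.5839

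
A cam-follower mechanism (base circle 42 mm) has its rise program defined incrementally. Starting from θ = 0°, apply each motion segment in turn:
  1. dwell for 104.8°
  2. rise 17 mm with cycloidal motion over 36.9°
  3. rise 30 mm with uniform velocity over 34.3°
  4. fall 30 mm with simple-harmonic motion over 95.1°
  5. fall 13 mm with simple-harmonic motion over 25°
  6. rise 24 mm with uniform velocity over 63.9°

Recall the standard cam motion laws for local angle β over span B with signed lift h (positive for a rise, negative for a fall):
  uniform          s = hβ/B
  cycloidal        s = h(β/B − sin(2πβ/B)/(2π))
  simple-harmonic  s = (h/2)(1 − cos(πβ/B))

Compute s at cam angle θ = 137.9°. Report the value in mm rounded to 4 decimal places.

seg 1 [0°–104.8°] dwell: s stays 0.0000
seg 2 [104.8°–141.7°] cycloidal, h=17: θ=137.9° here. β=33.1, B=36.9. 17·(0.8970 − sin(2π·0.8970)/(2π)) = 16.8804 → s = 16.8804

16.8804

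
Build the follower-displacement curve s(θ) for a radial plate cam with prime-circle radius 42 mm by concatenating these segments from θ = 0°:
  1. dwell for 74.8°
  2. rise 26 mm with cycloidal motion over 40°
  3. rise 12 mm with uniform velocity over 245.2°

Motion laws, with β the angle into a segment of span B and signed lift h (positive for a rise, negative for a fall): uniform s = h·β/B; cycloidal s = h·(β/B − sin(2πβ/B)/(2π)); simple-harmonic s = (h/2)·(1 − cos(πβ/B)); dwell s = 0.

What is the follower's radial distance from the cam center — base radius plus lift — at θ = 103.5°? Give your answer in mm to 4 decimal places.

seg 1 [0°–74.8°] dwell: s stays 0.0000
seg 2 [74.8°–114.8°] cycloidal, h=26: θ=103.5° here. β=28.7, B=40. 26·(0.7175 − sin(2π·0.7175)/(2π)) = 22.7071 → s = 22.7071
radial distance = base radius + s = 42 + 22.7071 = 64.7071

64.7071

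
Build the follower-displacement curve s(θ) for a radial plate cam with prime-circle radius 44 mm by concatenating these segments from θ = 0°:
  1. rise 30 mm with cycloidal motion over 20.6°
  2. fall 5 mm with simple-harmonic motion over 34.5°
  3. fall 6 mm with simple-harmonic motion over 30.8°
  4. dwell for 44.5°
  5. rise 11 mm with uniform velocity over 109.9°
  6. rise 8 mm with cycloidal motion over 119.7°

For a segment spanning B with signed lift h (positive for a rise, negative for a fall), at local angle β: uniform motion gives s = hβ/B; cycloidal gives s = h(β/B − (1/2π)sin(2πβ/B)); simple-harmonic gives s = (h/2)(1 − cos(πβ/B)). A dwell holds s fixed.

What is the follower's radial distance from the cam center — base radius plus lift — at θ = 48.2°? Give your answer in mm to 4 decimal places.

seg 1 [0°–20.6°] cycloidal, h=30: full span → s += 30 → s = 30.0000
seg 2 [20.6°–55.1°] simple-harmonic, h=-5: θ=48.2° here. β=27.6, B=34.5. -5/2·(1 − cos(π·0.8000)) = -4.5225 → s = 25.4775
radial distance = base radius + s = 44 + 25.4775 = 69.4775

69.4775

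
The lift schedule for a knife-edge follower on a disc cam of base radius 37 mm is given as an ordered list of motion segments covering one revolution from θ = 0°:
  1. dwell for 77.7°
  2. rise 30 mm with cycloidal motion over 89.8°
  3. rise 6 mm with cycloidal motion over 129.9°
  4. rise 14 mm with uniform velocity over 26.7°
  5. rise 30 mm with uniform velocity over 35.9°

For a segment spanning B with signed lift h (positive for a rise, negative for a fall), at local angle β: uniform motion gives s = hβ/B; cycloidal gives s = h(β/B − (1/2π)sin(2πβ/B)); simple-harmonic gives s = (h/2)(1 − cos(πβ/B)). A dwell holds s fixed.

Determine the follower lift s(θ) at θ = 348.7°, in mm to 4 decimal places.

seg 1 [0°–77.7°] dwell: s stays 0.0000
seg 2 [77.7°–167.5°] cycloidal, h=30: full span → s += 30 → s = 30.0000
seg 3 [167.5°–297.4°] cycloidal, h=6: full span → s += 6 → s = 36.0000
seg 4 [297.4°–324.1°] uniform, h=14: full span → s += 14 → s = 50.0000
seg 5 [324.1°–360°] uniform, h=30: θ=348.7° here. β=24.6, B=35.9. 30·24.6/35.9 = 20.5571 → s = 70.5571

70.5571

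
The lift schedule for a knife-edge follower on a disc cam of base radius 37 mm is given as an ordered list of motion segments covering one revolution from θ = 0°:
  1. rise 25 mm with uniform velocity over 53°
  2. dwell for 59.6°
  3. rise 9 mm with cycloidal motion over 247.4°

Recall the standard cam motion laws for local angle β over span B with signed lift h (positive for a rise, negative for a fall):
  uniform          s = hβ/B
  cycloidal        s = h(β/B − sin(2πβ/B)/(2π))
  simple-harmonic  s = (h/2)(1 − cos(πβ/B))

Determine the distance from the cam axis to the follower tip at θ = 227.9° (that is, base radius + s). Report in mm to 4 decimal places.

seg 1 [0°–53°] uniform, h=25: full span → s += 25 → s = 25.0000
seg 2 [53°–112.6°] dwell: s stays 25.0000
seg 3 [112.6°–360°] cycloidal, h=9: θ=227.9° here. β=115.3, B=247.4. 9·(0.4660 − sin(2π·0.4660)/(2π)) = 3.8912 → s = 28.8912
radial distance = base radius + s = 37 + 28.8912 = 65.8912

65.8912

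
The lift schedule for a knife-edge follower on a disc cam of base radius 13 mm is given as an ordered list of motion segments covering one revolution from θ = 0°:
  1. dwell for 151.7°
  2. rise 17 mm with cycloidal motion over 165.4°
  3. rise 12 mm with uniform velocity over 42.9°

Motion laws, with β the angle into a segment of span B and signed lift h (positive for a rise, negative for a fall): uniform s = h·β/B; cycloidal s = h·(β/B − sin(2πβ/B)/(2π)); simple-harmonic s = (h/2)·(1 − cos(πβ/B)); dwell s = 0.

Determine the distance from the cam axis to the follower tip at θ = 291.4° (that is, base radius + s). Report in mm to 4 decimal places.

seg 1 [0°–151.7°] dwell: s stays 0.0000
seg 2 [151.7°–317.1°] cycloidal, h=17: θ=291.4° here. β=139.7, B=165.4. 17·(0.8446 − sin(2π·0.8446)/(2π)) = 16.5999 → s = 16.5999
radial distance = base radius + s = 13 + 16.5999 = 29.5999

29.5999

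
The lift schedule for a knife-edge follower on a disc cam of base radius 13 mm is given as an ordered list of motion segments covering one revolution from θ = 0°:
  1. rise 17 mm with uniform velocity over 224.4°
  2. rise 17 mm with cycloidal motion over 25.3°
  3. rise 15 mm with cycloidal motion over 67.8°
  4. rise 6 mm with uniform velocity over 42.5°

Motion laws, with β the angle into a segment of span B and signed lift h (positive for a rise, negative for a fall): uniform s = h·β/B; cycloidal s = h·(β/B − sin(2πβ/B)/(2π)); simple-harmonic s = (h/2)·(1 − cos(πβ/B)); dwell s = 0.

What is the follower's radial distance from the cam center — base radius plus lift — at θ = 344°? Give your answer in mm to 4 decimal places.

seg 1 [0°–224.4°] uniform, h=17: full span → s += 17 → s = 17.0000
seg 2 [224.4°–249.7°] cycloidal, h=17: full span → s += 17 → s = 34.0000
seg 3 [249.7°–317.5°] cycloidal, h=15: full span → s += 15 → s = 49.0000
seg 4 [317.5°–360°] uniform, h=6: θ=344° here. β=26.5, B=42.5. 6·26.5/42.5 = 3.7412 → s = 52.7412
radial distance = base radius + s = 13 + 52.7412 = 65.7412

65.7412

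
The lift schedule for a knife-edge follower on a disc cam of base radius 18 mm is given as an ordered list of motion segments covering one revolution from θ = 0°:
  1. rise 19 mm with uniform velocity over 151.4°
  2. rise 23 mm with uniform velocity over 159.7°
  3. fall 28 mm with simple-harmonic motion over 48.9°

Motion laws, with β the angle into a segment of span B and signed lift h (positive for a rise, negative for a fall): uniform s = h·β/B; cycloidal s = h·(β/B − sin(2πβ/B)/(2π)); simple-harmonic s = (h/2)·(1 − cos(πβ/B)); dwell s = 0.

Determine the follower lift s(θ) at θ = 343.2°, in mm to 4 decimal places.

seg 1 [0°–151.4°] uniform, h=19: full span → s += 19 → s = 19.0000
seg 2 [151.4°–311.1°] uniform, h=23: full span → s += 23 → s = 42.0000
seg 3 [311.1°–360°] simple-harmonic, h=-28: θ=343.2° here. β=32.1, B=48.9. -28/2·(1 − cos(π·0.6564)) = -20.6070 → s = 21.3930

21.3930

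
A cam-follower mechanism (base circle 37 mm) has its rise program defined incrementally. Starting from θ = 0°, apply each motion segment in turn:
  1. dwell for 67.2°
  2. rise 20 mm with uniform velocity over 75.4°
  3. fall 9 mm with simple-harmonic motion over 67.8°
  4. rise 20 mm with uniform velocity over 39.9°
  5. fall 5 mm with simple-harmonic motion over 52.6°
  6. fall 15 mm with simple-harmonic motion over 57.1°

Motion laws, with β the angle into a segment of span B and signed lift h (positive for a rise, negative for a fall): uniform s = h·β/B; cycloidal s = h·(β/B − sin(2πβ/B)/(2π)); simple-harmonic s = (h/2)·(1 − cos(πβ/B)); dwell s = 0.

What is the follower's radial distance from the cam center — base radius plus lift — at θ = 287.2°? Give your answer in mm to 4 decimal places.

seg 1 [0°–67.2°] dwell: s stays 0.0000
seg 2 [67.2°–142.6°] uniform, h=20: full span → s += 20 → s = 20.0000
seg 3 [142.6°–210.4°] simple-harmonic, h=-9: full span → s += -9 → s = 11.0000
seg 4 [210.4°–250.3°] uniform, h=20: full span → s += 20 → s = 31.0000
seg 5 [250.3°–302.9°] simple-harmonic, h=-5: θ=287.2° here. β=36.9, B=52.6. -5/2·(1 − cos(π·0.7015)) = -3.9791 → s = 27.0209
radial distance = base radius + s = 37 + 27.0209 = 64.0209

64.0209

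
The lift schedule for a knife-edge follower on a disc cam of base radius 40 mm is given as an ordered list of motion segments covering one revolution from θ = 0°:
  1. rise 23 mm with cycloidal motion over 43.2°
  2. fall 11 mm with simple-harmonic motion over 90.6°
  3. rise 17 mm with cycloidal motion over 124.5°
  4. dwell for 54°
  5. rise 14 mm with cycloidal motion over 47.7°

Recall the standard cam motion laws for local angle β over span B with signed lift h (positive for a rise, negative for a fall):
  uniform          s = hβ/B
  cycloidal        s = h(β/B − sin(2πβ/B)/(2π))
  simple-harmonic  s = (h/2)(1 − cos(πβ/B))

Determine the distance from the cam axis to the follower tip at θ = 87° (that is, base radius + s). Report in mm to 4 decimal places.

seg 1 [0°–43.2°] cycloidal, h=23: full span → s += 23 → s = 23.0000
seg 2 [43.2°–133.8°] simple-harmonic, h=-11: θ=87° here. β=43.8, B=90.6. -11/2·(1 − cos(π·0.4834)) = -5.2141 → s = 17.7859
radial distance = base radius + s = 40 + 17.7859 = 57.7859

57.7859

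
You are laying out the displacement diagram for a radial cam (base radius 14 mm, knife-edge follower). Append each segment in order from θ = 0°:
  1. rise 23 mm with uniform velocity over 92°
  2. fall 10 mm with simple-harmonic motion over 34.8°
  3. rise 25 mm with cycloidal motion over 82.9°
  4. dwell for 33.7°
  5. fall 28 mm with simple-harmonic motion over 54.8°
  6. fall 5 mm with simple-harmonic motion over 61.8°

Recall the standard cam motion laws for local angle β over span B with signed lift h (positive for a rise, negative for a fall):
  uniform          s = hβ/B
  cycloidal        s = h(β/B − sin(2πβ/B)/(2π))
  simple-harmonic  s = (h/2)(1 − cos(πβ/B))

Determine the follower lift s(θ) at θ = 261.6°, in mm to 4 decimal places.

seg 1 [0°–92°] uniform, h=23: full span → s += 23 → s = 23.0000
seg 2 [92°–126.8°] simple-harmonic, h=-10: full span → s += -10 → s = 13.0000
seg 3 [126.8°–209.7°] cycloidal, h=25: full span → s += 25 → s = 38.0000
seg 4 [209.7°–243.4°] dwell: s stays 38.0000
seg 5 [243.4°–298.2°] simple-harmonic, h=-28: θ=261.6° here. β=18.2, B=54.8. -28/2·(1 − cos(π·0.3321)) = -6.9537 → s = 31.0463

31.0463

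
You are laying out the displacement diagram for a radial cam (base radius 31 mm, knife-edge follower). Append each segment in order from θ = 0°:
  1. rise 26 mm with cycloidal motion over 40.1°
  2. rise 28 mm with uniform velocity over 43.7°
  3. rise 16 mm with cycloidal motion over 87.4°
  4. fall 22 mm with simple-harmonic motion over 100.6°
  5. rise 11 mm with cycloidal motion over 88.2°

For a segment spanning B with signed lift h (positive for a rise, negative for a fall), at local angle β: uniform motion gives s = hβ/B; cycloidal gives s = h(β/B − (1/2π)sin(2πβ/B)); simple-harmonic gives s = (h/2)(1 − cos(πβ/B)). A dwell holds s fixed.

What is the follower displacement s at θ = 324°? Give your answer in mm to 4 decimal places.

seg 1 [0°–40.1°] cycloidal, h=26: full span → s += 26 → s = 26.0000
seg 2 [40.1°–83.8°] uniform, h=28: full span → s += 28 → s = 54.0000
seg 3 [83.8°–171.2°] cycloidal, h=16: full span → s += 16 → s = 70.0000
seg 4 [171.2°–271.8°] simple-harmonic, h=-22: full span → s += -22 → s = 48.0000
seg 5 [271.8°–360°] cycloidal, h=11: θ=324° here. β=52.2, B=88.2. 11·(0.5918 − sin(2π·0.5918)/(2π)) = 7.4653 → s = 55.4653

55.4653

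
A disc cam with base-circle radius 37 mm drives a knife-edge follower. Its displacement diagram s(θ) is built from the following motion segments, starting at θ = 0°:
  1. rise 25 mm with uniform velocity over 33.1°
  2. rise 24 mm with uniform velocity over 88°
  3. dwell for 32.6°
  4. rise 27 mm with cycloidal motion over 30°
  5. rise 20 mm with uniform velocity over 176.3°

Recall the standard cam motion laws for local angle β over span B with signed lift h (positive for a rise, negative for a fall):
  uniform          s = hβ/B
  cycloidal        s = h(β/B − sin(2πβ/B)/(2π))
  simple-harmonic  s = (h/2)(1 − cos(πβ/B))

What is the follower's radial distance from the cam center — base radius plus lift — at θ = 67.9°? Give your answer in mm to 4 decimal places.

seg 1 [0°–33.1°] uniform, h=25: full span → s += 25 → s = 25.0000
seg 2 [33.1°–121.1°] uniform, h=24: θ=67.9° here. β=34.8, B=88. 24·34.8/88 = 9.4909 → s = 34.4909
radial distance = base radius + s = 37 + 34.4909 = 71.4909

71.4909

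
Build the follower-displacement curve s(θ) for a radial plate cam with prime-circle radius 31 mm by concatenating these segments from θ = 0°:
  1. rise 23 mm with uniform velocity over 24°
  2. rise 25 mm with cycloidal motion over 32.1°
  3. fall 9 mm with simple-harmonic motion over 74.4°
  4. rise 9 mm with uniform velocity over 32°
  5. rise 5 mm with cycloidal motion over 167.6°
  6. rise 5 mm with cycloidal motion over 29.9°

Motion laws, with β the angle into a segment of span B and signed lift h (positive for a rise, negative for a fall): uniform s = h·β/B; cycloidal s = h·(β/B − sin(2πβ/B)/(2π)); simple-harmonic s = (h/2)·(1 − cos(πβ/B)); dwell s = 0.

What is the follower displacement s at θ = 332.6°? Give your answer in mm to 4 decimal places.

seg 1 [0°–24°] uniform, h=23: full span → s += 23 → s = 23.0000
seg 2 [24°–56.1°] cycloidal, h=25: full span → s += 25 → s = 48.0000
seg 3 [56.1°–130.5°] simple-harmonic, h=-9: full span → s += -9 → s = 39.0000
seg 4 [130.5°–162.5°] uniform, h=9: full span → s += 9 → s = 48.0000
seg 5 [162.5°–330.1°] cycloidal, h=5: full span → s += 5 → s = 53.0000
seg 6 [330.1°–360°] cycloidal, h=5: θ=332.6° here. β=2.5, B=29.9. 5·(0.0836 − sin(2π·0.0836)/(2π)) = 0.0190 → s = 53.0190

53.0190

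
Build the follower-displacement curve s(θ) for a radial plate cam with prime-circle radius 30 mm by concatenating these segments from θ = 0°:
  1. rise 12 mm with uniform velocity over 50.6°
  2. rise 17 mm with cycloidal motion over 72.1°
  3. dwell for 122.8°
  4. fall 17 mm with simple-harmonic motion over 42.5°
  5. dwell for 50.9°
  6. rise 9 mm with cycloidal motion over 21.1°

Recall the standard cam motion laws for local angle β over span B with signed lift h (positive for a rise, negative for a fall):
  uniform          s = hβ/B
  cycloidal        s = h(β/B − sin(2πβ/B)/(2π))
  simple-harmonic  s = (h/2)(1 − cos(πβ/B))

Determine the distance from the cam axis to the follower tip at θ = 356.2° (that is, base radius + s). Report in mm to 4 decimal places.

seg 1 [0°–50.6°] uniform, h=12: full span → s += 12 → s = 12.0000
seg 2 [50.6°–122.7°] cycloidal, h=17: full span → s += 17 → s = 29.0000
seg 3 [122.7°–245.5°] dwell: s stays 29.0000
seg 4 [245.5°–288°] simple-harmonic, h=-17: full span → s += -17 → s = 12.0000
seg 5 [288°–338.9°] dwell: s stays 12.0000
seg 6 [338.9°–360°] cycloidal, h=9: θ=356.2° here. β=17.3, B=21.1. 9·(0.8199 − sin(2π·0.8199)/(2π)) = 8.6756 → s = 20.6756
radial distance = base radius + s = 30 + 20.6756 = 50.6756

50.6756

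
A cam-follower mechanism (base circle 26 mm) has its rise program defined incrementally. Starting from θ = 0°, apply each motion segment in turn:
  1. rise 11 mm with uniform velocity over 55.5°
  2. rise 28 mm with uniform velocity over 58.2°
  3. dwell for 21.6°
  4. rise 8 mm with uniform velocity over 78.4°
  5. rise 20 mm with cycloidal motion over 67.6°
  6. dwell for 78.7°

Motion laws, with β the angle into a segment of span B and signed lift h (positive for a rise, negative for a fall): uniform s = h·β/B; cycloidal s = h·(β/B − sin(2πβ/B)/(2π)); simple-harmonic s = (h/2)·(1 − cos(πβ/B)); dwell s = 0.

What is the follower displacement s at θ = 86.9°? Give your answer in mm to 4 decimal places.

seg 1 [0°–55.5°] uniform, h=11: full span → s += 11 → s = 11.0000
seg 2 [55.5°–113.7°] uniform, h=28: θ=86.9° here. β=31.4, B=58.2. 28·31.4/58.2 = 15.1065 → s = 26.1065

26.1065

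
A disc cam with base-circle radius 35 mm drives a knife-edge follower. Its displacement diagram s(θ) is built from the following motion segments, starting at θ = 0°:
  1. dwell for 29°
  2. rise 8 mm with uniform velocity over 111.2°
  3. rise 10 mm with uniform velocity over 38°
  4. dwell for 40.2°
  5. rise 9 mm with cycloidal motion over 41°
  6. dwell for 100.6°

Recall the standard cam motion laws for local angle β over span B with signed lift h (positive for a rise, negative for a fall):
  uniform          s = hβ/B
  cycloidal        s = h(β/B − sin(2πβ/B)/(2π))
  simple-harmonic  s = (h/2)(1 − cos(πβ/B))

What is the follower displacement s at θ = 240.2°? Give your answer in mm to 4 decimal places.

seg 1 [0°–29°] dwell: s stays 0.0000
seg 2 [29°–140.2°] uniform, h=8: full span → s += 8 → s = 8.0000
seg 3 [140.2°–178.2°] uniform, h=10: full span → s += 10 → s = 18.0000
seg 4 [178.2°–218.4°] dwell: s stays 18.0000
seg 5 [218.4°–259.4°] cycloidal, h=9: θ=240.2° here. β=21.8, B=41. 9·(0.5317 − sin(2π·0.5317)/(2π)) = 5.0688 → s = 23.0688

23.0688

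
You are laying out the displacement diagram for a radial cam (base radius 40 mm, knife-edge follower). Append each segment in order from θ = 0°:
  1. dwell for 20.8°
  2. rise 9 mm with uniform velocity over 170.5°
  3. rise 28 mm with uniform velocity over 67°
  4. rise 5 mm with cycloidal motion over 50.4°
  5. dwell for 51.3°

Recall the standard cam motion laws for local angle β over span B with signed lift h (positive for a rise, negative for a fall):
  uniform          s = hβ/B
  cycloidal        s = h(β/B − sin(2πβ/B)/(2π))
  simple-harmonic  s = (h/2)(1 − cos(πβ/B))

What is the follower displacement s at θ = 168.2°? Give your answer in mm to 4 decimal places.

seg 1 [0°–20.8°] dwell: s stays 0.0000
seg 2 [20.8°–191.3°] uniform, h=9: θ=168.2° here. β=147.4, B=170.5. 9·147.4/170.5 = 7.7806 → s = 7.7806

7.7806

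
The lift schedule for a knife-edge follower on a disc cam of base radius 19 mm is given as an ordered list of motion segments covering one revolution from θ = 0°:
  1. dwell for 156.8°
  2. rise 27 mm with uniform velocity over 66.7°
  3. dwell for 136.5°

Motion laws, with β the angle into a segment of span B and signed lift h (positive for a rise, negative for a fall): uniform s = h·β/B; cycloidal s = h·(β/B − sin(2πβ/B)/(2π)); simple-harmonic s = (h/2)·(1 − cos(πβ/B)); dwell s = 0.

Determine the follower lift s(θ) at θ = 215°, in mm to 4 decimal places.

seg 1 [0°–156.8°] dwell: s stays 0.0000
seg 2 [156.8°–223.5°] uniform, h=27: θ=215° here. β=58.2, B=66.7. 27·58.2/66.7 = 23.5592 → s = 23.5592

23.5592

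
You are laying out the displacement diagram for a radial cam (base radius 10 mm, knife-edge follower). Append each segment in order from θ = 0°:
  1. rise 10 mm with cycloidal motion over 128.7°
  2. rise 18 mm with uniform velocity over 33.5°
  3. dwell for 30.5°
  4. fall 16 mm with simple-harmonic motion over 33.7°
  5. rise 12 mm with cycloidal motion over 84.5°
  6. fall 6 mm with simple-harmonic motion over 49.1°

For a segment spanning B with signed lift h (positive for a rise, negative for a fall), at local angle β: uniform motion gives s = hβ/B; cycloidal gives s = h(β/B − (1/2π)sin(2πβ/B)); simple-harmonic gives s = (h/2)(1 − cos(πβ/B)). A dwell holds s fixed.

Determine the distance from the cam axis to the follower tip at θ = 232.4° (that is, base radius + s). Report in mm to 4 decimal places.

seg 1 [0°–128.7°] cycloidal, h=10: full span → s += 10 → s = 10.0000
seg 2 [128.7°–162.2°] uniform, h=18: full span → s += 18 → s = 28.0000
seg 3 [162.2°–192.7°] dwell: s stays 28.0000
seg 4 [192.7°–226.4°] simple-harmonic, h=-16: full span → s += -16 → s = 12.0000
seg 5 [226.4°–310.9°] cycloidal, h=12: θ=232.4° here. β=6, B=84.5. 12·(0.0710 − sin(2π·0.0710)/(2π)) = 0.0280 → s = 12.0280
radial distance = base radius + s = 10 + 12.0280 = 22.0280

22.0280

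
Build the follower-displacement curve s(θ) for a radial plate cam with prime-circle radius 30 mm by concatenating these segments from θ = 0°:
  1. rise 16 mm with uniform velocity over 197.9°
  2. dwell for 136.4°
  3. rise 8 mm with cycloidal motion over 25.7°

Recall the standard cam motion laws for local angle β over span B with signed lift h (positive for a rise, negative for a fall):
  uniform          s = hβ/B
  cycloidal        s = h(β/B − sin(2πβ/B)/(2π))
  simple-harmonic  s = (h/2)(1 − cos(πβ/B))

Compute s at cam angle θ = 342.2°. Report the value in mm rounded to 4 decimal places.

seg 1 [0°–197.9°] uniform, h=16: full span → s += 16 → s = 16.0000
seg 2 [197.9°–334.3°] dwell: s stays 16.0000
seg 3 [334.3°–360°] cycloidal, h=8: θ=342.2° here. β=7.9, B=25.7. 8·(0.3074 − sin(2π·0.3074)/(2π)) = 1.2678 → s = 17.2678

17.2678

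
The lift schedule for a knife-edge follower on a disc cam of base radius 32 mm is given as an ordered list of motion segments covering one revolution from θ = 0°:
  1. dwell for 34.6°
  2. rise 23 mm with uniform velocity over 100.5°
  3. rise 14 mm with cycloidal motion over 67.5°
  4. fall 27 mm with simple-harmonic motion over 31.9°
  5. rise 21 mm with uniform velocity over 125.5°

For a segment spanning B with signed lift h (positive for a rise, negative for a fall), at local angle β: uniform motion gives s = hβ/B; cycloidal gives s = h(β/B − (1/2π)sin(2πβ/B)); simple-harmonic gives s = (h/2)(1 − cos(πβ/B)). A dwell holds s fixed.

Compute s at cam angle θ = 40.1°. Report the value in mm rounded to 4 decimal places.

seg 1 [0°–34.6°] dwell: s stays 0.0000
seg 2 [34.6°–135.1°] uniform, h=23: θ=40.1° here. β=5.5, B=100.5. 23·5.5/100.5 = 1.2587 → s = 1.2587

1.2587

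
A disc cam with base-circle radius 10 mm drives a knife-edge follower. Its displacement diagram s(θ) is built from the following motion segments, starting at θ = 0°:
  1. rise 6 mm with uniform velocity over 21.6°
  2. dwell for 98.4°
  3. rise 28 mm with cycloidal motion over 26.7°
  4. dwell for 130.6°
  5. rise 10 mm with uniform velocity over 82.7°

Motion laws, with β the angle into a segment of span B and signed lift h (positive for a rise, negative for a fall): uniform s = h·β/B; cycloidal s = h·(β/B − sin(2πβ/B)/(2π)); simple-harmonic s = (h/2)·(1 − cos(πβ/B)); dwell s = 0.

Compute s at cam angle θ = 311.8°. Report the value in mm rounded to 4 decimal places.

seg 1 [0°–21.6°] uniform, h=6: full span → s += 6 → s = 6.0000
seg 2 [21.6°–120°] dwell: s stays 6.0000
seg 3 [120°–146.7°] cycloidal, h=28: full span → s += 28 → s = 34.0000
seg 4 [146.7°–277.3°] dwell: s stays 34.0000
seg 5 [277.3°–360°] uniform, h=10: θ=311.8° here. β=34.5, B=82.7. 10·34.5/82.7 = 4.1717 → s = 38.1717

38.1717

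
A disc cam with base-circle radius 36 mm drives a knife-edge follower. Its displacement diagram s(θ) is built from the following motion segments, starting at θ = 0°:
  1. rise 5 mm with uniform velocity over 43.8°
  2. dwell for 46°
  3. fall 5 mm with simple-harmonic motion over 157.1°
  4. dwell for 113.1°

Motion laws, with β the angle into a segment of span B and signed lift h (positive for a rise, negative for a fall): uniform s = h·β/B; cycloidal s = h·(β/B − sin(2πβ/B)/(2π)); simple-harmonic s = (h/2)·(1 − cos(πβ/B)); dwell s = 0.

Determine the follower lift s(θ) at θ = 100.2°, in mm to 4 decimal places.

seg 1 [0°–43.8°] uniform, h=5: full span → s += 5 → s = 5.0000
seg 2 [43.8°–89.8°] dwell: s stays 5.0000
seg 3 [89.8°–246.9°] simple-harmonic, h=-5: θ=100.2° here. β=10.4, B=157.1. -5/2·(1 − cos(π·0.0662)) = -0.0539 → s = 4.9461

4.9461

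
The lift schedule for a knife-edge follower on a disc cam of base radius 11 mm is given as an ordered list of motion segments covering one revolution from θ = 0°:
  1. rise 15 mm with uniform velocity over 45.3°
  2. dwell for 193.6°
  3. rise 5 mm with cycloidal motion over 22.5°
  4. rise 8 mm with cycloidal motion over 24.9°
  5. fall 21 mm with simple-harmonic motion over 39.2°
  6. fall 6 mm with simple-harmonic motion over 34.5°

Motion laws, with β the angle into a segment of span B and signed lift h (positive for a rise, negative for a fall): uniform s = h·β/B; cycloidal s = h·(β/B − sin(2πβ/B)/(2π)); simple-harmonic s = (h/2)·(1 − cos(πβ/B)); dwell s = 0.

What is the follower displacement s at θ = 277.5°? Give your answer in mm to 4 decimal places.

seg 1 [0°–45.3°] uniform, h=15: full span → s += 15 → s = 15.0000
seg 2 [45.3°–238.9°] dwell: s stays 15.0000
seg 3 [238.9°–261.4°] cycloidal, h=5: full span → s += 5 → s = 20.0000
seg 4 [261.4°–286.3°] cycloidal, h=8: θ=277.5° here. β=16.1, B=24.9. 8·(0.6466 − sin(2π·0.6466)/(2π)) = 6.1865 → s = 26.1865

26.1865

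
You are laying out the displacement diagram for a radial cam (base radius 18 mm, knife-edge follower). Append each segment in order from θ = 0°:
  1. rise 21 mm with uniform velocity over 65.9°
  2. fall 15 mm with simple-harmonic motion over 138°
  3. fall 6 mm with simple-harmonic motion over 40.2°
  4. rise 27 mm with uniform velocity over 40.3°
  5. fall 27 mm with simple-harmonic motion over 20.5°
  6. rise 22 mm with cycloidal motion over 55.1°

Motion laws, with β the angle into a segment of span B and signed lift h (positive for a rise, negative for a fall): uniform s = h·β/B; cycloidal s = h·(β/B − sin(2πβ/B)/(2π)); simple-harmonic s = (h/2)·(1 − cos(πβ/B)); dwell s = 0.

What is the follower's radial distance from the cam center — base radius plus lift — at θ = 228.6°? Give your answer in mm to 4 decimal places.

seg 1 [0°–65.9°] uniform, h=21: full span → s += 21 → s = 21.0000
seg 2 [65.9°–203.9°] simple-harmonic, h=-15: full span → s += -15 → s = 6.0000
seg 3 [203.9°–244.1°] simple-harmonic, h=-6: θ=228.6° here. β=24.7, B=40.2. -6/2·(1 − cos(π·0.6144)) = -4.0554 → s = 1.9446
radial distance = base radius + s = 18 + 1.9446 = 19.9446

19.9446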